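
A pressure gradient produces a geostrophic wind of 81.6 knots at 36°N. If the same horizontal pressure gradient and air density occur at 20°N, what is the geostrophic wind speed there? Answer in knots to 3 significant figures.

With the same pressure gradient and density, V_g ∝ 1/f ∝ 1/sin φ.
V₂ = V₁ · sin φ₁ / sin φ₂ = 81.6 × sin 36° / sin 20°
V₂ = 81.6 × 0.5878/0.3420 = 140 knots

140 knots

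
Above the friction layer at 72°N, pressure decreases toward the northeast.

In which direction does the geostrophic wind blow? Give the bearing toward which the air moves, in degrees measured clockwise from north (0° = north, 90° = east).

The pressure-gradient force points toward the northeast (bearing 045°).
Geostrophic balance: in the Northern Hemisphere the Coriolis force deflects motion to the right, so the geostrophic wind blows 90° to the right of the pressure-gradient force (low pressure on the left).
Rotating 045° by 90° clockwise gives 135° — the wind blows toward the southeast.

135°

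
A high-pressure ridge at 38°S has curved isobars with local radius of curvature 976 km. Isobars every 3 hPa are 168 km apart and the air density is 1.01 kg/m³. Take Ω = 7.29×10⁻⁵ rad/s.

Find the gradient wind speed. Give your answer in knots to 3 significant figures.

Coriolis parameter at 38°S:
f = 2Ω sin φ = 2 × 7.29×10⁻⁵ × sin 38° = 8.98×10⁻⁵ s⁻¹
Pressure gradient: |∂P/∂n| = 300 Pa / 168000 m = 1.79×10⁻³ Pa/m
Geostrophic speed: V_g = |∂P/∂n|/(fρ) = 1.79×10⁻³/(8.98×10⁻⁵ × 1.01) = 19.7 m/s
Around a high, pressure-gradient force acts outward with centrifugal, so Coriolis balances both:
fV = (1/ρ)|∂P/∂n| + V²/R  →  V² − fR·V + fR·V_g = 0
With fR = 8.98×10⁻⁵ × 976×10³ m = 87.6 m/s:
V = [fR − √((fR)² − 4 fR V_g)]/2 = [87.6 − √(87.6² − 4×87.6×19.7)]/2 = 29.9 m/s
Supergeostrophic (V > V_g = 19.7 m/s), as expected around a high.
Converting: 29.9 m/s × 1.944 = 58.1 knots

58.1 knots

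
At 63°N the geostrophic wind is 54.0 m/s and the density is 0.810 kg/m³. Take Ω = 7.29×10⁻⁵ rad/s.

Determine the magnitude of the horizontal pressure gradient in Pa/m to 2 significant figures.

Coriolis parameter at 63°N:
f = 2Ω sin φ = 2 × 7.29×10⁻⁵ × sin 63° = 1.30×10⁻⁴ s⁻¹
Geostrophic balance rearranged: |∂P/∂n| = f ρ V_g
|∂P/∂n| = 1.30×10⁻⁴ × 0.810 × 54.0 = 5.68×10⁻³ Pa/m

5.7×10⁻³ Pa/m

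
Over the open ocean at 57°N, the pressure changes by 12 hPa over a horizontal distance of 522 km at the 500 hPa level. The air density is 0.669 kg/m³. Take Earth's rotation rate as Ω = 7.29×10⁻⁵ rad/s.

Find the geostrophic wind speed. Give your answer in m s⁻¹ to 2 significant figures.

Coriolis parameter at 57°N:
f = 2Ω sin φ = 2 × 7.29×10⁻⁵ × sin 57° = 1.22×10⁻⁴ s⁻¹
Pressure gradient: |∂P/∂n| = 1200 Pa / 522000 m = 2.30×10⁻³ Pa/m
Geostrophic balance (pressure-gradient force = Coriolis force):
V_g = (1/(fρ)) |∂P/∂n| = 2.30×10⁻³ / (1.22×10⁻⁴ × 0.669) = 28.1 m/s

28 m s⁻¹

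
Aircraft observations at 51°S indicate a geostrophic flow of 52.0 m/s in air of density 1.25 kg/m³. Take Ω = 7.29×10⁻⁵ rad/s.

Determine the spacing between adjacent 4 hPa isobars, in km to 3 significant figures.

54.3 km

Coriolis parameter at 51°S:
f = 2Ω sin φ = 2 × 7.29×10⁻⁵ × sin 51° = 1.13×10⁻⁴ s⁻¹
Geostrophic balance rearranged: |∂P/∂n| = f ρ V_g
|∂P/∂n| = 1.13×10⁻⁴ × 1.25 × 52.0 = 7.37×10⁻³ Pa/m
Isobar spacing: Δn = ΔP/|∂P/∂n| = 400 Pa / 7.37×10⁻³ Pa/m = 54311 m ≈ 54.3 km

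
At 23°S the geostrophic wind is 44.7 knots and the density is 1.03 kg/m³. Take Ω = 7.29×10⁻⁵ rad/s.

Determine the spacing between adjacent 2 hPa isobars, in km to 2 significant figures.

150 km

Coriolis parameter at 23°S:
f = 2Ω sin φ = 2 × 7.29×10⁻⁵ × sin 23° = 5.70×10⁻⁵ s⁻¹
Wind speed in SI: 44.7 knots = 23.0 m/s
Geostrophic balance rearranged: |∂P/∂n| = f ρ V_g
|∂P/∂n| = 5.70×10⁻⁵ × 1.03 × 23.0 = 1.35×10⁻³ Pa/m
Isobar spacing: Δn = ΔP/|∂P/∂n| = 200 Pa / 1.35×10⁻³ Pa/m = 148222 m ≈ 150 km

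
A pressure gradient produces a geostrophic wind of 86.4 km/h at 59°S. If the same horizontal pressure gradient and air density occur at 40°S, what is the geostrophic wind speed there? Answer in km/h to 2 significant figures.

With the same pressure gradient and density, V_g ∝ 1/f ∝ 1/sin φ.
V₂ = V₁ · sin φ₁ / sin φ₂ = 86.4 × sin 59° / sin 40°
V₂ = 86.4 × 0.8572/0.6428 = 120 km/h

120 km/h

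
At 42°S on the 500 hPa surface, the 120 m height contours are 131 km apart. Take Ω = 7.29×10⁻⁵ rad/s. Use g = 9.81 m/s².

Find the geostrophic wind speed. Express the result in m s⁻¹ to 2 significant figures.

92 m s⁻¹

Coriolis parameter at 42°S:
f = 2Ω sin φ = 2 × 7.29×10⁻⁵ × sin 42° = 9.76×10⁻⁵ s⁻¹
Height gradient: |∂Z/∂n| = 120 m / 131000 m = 9.16×10⁻⁴
On a pressure surface, geostrophic balance gives V_g = (g/f)|∂Z/∂n|:
V_g = 9.81 × 9.16×10⁻⁴ / 9.76×10⁻⁵ = 92.1 m/s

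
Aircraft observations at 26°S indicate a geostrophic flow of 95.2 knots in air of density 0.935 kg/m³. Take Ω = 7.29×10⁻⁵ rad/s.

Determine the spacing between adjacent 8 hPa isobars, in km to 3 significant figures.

273 km

Coriolis parameter at 26°S:
f = 2Ω sin φ = 2 × 7.29×10⁻⁵ × sin 26° = 6.39×10⁻⁵ s⁻¹
Wind speed in SI: 95.2 knots = 49.0 m/s
Geostrophic balance rearranged: |∂P/∂n| = f ρ V_g
|∂P/∂n| = 6.39×10⁻⁵ × 0.935 × 49.0 = 2.93×10⁻³ Pa/m
Isobar spacing: Δn = ΔP/|∂P/∂n| = 800 Pa / 2.93×10⁻³ Pa/m = 273340 m ≈ 273 km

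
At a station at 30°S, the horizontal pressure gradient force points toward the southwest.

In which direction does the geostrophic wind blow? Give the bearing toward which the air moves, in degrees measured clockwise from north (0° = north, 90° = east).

135°

The pressure-gradient force points toward the southwest (bearing 225°).
Geostrophic balance: in the Southern Hemisphere the Coriolis force deflects motion to the left, so the geostrophic wind blows 90° to the left of the pressure-gradient force (low pressure on the right).
Rotating 225° by 90° counterclockwise gives 135° — the wind blows toward the southeast.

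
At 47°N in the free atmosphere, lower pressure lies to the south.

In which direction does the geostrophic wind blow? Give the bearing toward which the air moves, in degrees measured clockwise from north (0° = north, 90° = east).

The pressure-gradient force points toward the south (bearing 180°).
Geostrophic balance: in the Northern Hemisphere the Coriolis force deflects motion to the right, so the geostrophic wind blows 90° to the right of the pressure-gradient force (low pressure on the left).
Rotating 180° by 90° clockwise gives 270° — the wind blows toward the west.

270°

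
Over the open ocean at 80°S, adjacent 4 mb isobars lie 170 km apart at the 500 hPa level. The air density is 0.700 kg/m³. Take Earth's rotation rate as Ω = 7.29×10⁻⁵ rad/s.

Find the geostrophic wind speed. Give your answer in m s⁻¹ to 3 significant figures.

23.4 m s⁻¹

Coriolis parameter at 80°S:
f = 2Ω sin φ = 2 × 7.29×10⁻⁵ × sin 80° = 1.44×10⁻⁴ s⁻¹
Pressure gradient: |∂P/∂n| = 400 Pa / 170000 m = 2.35×10⁻³ Pa/m
Geostrophic balance (pressure-gradient force = Coriolis force):
V_g = (1/(fρ)) |∂P/∂n| = 2.35×10⁻³ / (1.44×10⁻⁴ × 0.700) = 23.4 m/s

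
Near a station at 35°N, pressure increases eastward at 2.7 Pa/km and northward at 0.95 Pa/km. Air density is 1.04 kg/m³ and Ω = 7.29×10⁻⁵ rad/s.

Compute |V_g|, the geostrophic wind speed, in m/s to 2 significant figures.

Coriolis parameter at 35°N:
f = 2Ω sin φ = 2 × 7.29×10⁻⁵ × sin 35° = 8.36×10⁻⁵ s⁻¹
Component geostrophic relations (x east, y north):
u_g = −(1/(fρ)) ∂P/∂y,  v_g = (1/(fρ)) ∂P/∂x
u_g = −(0.95×10⁻³)/(8.36×10⁻⁵ × 1.04) = −10.9 m/s;  v_g = (2.7×10⁻³)/(8.36×10⁻⁵ × 1.04) = 31.0 m/s
|V_g| = √(u_g² + v_g²) = 32.9 m/s

33 m/s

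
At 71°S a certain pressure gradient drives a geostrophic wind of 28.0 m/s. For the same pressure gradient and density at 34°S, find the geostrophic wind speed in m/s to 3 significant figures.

With the same pressure gradient and density, V_g ∝ 1/f ∝ 1/sin φ.
V₂ = V₁ · sin φ₁ / sin φ₂ = 28.0 × sin 71° / sin 34°
V₂ = 28.0 × 0.9455/0.5592 = 47.3 m/s

47.3 m/s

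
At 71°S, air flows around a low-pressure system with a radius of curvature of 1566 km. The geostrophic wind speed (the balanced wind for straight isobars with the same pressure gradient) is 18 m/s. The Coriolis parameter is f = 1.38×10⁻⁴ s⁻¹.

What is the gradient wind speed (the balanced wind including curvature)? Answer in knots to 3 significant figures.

32.5 knots

Around a low, centrifugal force acts outward with Coriolis, so pressure-gradient force balances both:
(1/ρ)|∂P/∂n| = fV + V²/R  →  V² + fR·V − fR·V_g = 0
With fR = 1.38×10⁻⁴ × 1566×10³ m = 216 m/s:
V = [−fR + √((fR)² + 4 fR V_g)]/2 = [−216 + √(216² + 4×216×18)]/2 = 16.7 m/s
Subgeostrophic (V < V_g = 18 m/s), as expected around a low.
Converting: 16.7 m/s × 1.944 = 32.5 knots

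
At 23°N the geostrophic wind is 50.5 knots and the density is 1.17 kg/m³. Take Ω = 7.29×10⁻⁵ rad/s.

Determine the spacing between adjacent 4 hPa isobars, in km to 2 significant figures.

Coriolis parameter at 23°N:
f = 2Ω sin φ = 2 × 7.29×10⁻⁵ × sin 23° = 5.70×10⁻⁵ s⁻¹
Wind speed in SI: 50.5 knots = 26.0 m/s
Geostrophic balance rearranged: |∂P/∂n| = f ρ V_g
|∂P/∂n| = 5.70×10⁻⁵ × 1.17 × 26.0 = 1.73×10⁻³ Pa/m
Isobar spacing: Δn = ΔP/|∂P/∂n| = 400 Pa / 1.73×10⁻³ Pa/m = 230998 m ≈ 230 km

230 km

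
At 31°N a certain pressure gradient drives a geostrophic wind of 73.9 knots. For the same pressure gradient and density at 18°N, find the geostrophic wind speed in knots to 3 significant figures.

123 knots

With the same pressure gradient and density, V_g ∝ 1/f ∝ 1/sin φ.
V₂ = V₁ · sin φ₁ / sin φ₂ = 73.9 × sin 31° / sin 18°
V₂ = 73.9 × 0.5150/0.3090 = 123 knots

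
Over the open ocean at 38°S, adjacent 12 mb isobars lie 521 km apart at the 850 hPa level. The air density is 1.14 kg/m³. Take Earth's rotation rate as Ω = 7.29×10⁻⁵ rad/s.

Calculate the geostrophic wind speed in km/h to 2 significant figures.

81 km/h

Coriolis parameter at 38°S:
f = 2Ω sin φ = 2 × 7.29×10⁻⁵ × sin 38° = 8.98×10⁻⁵ s⁻¹
Pressure gradient: |∂P/∂n| = 1200 Pa / 521000 m = 2.30×10⁻³ Pa/m
Geostrophic balance (pressure-gradient force = Coriolis force):
V_g = (1/(fρ)) |∂P/∂n| = 2.30×10⁻³ / (8.98×10⁻⁵ × 1.14) = 22.5 m/s
Converting: 22.5 m/s × 3.6 = 81 km/h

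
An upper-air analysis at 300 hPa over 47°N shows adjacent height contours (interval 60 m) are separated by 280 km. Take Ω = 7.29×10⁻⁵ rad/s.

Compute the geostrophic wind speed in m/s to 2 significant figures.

Coriolis parameter at 47°N:
f = 2Ω sin φ = 2 × 7.29×10⁻⁵ × sin 47° = 1.07×10⁻⁴ s⁻¹
Height gradient: |∂Z/∂n| = 60 m / 280000 m = 2.14×10⁻⁴
On a pressure surface, geostrophic balance gives V_g = (g/f)|∂Z/∂n|:
V_g = 9.81 × 2.14×10⁻⁴ / 1.07×10⁻⁴ = 19.7 m/s

20 m/s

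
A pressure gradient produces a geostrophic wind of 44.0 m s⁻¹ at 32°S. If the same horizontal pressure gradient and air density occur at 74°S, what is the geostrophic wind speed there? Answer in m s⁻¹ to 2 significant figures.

24 m s⁻¹

With the same pressure gradient and density, V_g ∝ 1/f ∝ 1/sin φ.
V₂ = V₁ · sin φ₁ / sin φ₂ = 44.0 × sin 32° / sin 74°
V₂ = 44.0 × 0.5299/0.9613 = 24 m s⁻¹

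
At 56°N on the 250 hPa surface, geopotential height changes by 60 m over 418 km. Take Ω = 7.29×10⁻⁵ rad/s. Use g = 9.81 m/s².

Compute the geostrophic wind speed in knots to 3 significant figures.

22.6 knots

Coriolis parameter at 56°N:
f = 2Ω sin φ = 2 × 7.29×10⁻⁵ × sin 56° = 1.21×10⁻⁴ s⁻¹
Height gradient: |∂Z/∂n| = 60 m / 418000 m = 1.44×10⁻⁴
On a pressure surface, geostrophic balance gives V_g = (g/f)|∂Z/∂n|:
V_g = 9.81 × 1.44×10⁻⁴ / 1.21×10⁻⁴ = 11.6 m/s
Converting: 11.6 m/s × 1.944 = 22.6 knots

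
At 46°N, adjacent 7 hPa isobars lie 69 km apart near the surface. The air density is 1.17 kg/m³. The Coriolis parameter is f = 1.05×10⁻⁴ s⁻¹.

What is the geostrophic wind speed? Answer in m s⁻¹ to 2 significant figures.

83 m s⁻¹

Pressure gradient: |∂P/∂n| = 700 Pa / 69000 m = 1.01×10⁻² Pa/m
Geostrophic balance (pressure-gradient force = Coriolis force):
V_g = (1/(fρ)) |∂P/∂n| = 1.01×10⁻² / (1.05×10⁻⁴ × 1.17) = 82.6 m/s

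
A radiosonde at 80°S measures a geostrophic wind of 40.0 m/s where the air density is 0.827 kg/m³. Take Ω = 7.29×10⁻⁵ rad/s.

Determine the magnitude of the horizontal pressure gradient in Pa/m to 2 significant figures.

4.7×10⁻³ Pa/m

Coriolis parameter at 80°S:
f = 2Ω sin φ = 2 × 7.29×10⁻⁵ × sin 80° = 1.44×10⁻⁴ s⁻¹
Geostrophic balance rearranged: |∂P/∂n| = f ρ V_g
|∂P/∂n| = 1.44×10⁻⁴ × 0.827 × 40.0 = 4.75×10⁻³ Pa/m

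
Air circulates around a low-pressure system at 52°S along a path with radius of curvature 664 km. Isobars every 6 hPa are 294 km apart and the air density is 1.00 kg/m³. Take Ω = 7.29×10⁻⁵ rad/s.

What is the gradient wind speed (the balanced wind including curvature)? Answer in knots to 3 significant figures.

28.9 knots

Coriolis parameter at 52°S:
f = 2Ω sin φ = 2 × 7.29×10⁻⁵ × sin 52° = 1.15×10⁻⁴ s⁻¹
Pressure gradient: |∂P/∂n| = 600 Pa / 294000 m = 2.04×10⁻³ Pa/m
Geostrophic speed: V_g = |∂P/∂n|/(fρ) = 2.04×10⁻³/(1.15×10⁻⁴ × 1.00) = 17.8 m/s
Around a low, centrifugal force acts outward with Coriolis, so pressure-gradient force balances both:
(1/ρ)|∂P/∂n| = fV + V²/R  →  V² + fR·V − fR·V_g = 0
With fR = 1.15×10⁻⁴ × 664×10³ m = 76.3 m/s:
V = [−fR + √((fR)² + 4 fR V_g)]/2 = [−76.3 + √(76.3² + 4×76.3×17.8)]/2 = 14.9 m/s
Subgeostrophic (V < V_g = 17.8 m/s), as expected around a low.
Converting: 14.9 m/s × 1.944 = 28.9 knots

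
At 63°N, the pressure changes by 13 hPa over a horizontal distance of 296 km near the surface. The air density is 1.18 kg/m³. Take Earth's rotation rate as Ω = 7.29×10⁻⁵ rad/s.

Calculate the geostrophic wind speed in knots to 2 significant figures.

56 knots

Coriolis parameter at 63°N:
f = 2Ω sin φ = 2 × 7.29×10⁻⁵ × sin 63° = 1.30×10⁻⁴ s⁻¹
Pressure gradient: |∂P/∂n| = 1300 Pa / 296000 m = 4.39×10⁻³ Pa/m
Geostrophic balance (pressure-gradient force = Coriolis force):
V_g = (1/(fρ)) |∂P/∂n| = 4.39×10⁻³ / (1.30×10⁻⁴ × 1.18) = 28.7 m/s
Converting: 28.7 m/s × 1.944 = 56 knots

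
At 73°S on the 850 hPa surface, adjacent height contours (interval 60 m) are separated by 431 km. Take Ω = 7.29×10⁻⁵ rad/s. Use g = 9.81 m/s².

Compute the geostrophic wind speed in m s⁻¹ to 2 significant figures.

9.8 m s⁻¹

Coriolis parameter at 73°S:
f = 2Ω sin φ = 2 × 7.29×10⁻⁵ × sin 73° = 1.39×10⁻⁴ s⁻¹
Height gradient: |∂Z/∂n| = 60 m / 431000 m = 1.39×10⁻⁴
On a pressure surface, geostrophic balance gives V_g = (g/f)|∂Z/∂n|:
V_g = 9.81 × 1.39×10⁻⁴ / 1.39×10⁻⁴ = 9.79 m/s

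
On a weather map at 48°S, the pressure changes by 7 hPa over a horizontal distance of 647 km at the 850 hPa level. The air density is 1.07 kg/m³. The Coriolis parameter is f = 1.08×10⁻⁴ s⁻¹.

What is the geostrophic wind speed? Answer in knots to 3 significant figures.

Pressure gradient: |∂P/∂n| = 700 Pa / 647000 m = 1.08×10⁻³ Pa/m
Geostrophic balance (pressure-gradient force = Coriolis force):
V_g = (1/(fρ)) |∂P/∂n| = 1.08×10⁻³ / (1.08×10⁻⁴ × 1.07) = 9.36 m/s
Converting: 9.36 m/s × 1.944 = 18.2 knots

18.2 knots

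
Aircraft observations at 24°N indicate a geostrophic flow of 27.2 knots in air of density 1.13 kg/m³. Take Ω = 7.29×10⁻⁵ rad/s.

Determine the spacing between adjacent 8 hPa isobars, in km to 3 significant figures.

Coriolis parameter at 24°N:
f = 2Ω sin φ = 2 × 7.29×10⁻⁵ × sin 24° = 5.93×10⁻⁵ s⁻¹
Wind speed in SI: 27.2 knots = 14.0 m/s
Geostrophic balance rearranged: |∂P/∂n| = f ρ V_g
|∂P/∂n| = 5.93×10⁻⁵ × 1.13 × 14.0 = 9.38×10⁻⁴ Pa/m
Isobar spacing: Δn = ΔP/|∂P/∂n| = 800 Pa / 9.38×10⁻⁴ Pa/m = 853166 m ≈ 853 km

853 km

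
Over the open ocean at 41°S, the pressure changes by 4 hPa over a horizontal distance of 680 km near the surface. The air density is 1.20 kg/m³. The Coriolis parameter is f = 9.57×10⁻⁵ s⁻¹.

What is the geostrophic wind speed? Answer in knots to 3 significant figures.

9.96 knots

Pressure gradient: |∂P/∂n| = 400 Pa / 680000 m = 5.88×10⁻⁴ Pa/m
Geostrophic balance (pressure-gradient force = Coriolis force):
V_g = (1/(fρ)) |∂P/∂n| = 5.88×10⁻⁴ / (9.57×10⁻⁵ × 1.20) = 5.12 m/s
Converting: 5.12 m/s × 1.944 = 9.96 knots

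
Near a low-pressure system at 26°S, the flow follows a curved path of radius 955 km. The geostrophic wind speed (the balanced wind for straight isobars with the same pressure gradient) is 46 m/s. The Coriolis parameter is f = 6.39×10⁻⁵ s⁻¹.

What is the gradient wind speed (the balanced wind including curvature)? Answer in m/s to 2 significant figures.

Around a low, centrifugal force acts outward with Coriolis, so pressure-gradient force balances both:
(1/ρ)|∂P/∂n| = fV + V²/R  →  V² + fR·V − fR·V_g = 0
With fR = 6.39×10⁻⁵ × 955×10³ m = 61.0 m/s:
V = [−fR + √((fR)² + 4 fR V_g)]/2 = [−61.0 + √(61.0² + 4×61.0×46)]/2 = 30.6 m/s
Subgeostrophic (V < V_g = 46 m/s), as expected around a low.

31 m/s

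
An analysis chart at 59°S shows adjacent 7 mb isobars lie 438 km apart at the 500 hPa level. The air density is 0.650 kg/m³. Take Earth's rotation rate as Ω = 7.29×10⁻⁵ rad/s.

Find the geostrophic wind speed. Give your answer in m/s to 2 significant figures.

Coriolis parameter at 59°S:
f = 2Ω sin φ = 2 × 7.29×10⁻⁵ × sin 59° = 1.25×10⁻⁴ s⁻¹
Pressure gradient: |∂P/∂n| = 700 Pa / 438000 m = 1.60×10⁻³ Pa/m
Geostrophic balance (pressure-gradient force = Coriolis force):
V_g = (1/(fρ)) |∂P/∂n| = 1.60×10⁻³ / (1.25×10⁻⁴ × 0.650) = 19.7 m/s

20 m/s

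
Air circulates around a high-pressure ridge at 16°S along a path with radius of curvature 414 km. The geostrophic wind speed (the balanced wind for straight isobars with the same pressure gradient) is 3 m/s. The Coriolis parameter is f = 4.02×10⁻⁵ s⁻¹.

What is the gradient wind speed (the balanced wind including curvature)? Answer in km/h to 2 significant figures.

Around a high, pressure-gradient force acts outward with centrifugal, so Coriolis balances both:
fV = (1/ρ)|∂P/∂n| + V²/R  →  V² − fR·V + fR·V_g = 0
With fR = 4.02×10⁻⁵ × 414×10³ m = 16.6 m/s:
V = [fR − √((fR)² − 4 fR V_g)]/2 = [16.6 − √(16.6² − 4×16.6×3)]/2 = 3.93 m/s
Supergeostrophic (V > V_g = 3 m/s), as expected around a high.
Converting: 3.93 m/s × 3.6 = 14 km/h

14 km/h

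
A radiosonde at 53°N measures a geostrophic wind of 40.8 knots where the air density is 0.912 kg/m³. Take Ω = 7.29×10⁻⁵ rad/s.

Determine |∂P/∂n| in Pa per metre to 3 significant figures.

Coriolis parameter at 53°N:
f = 2Ω sin φ = 2 × 7.29×10⁻⁵ × sin 53° = 1.16×10⁻⁴ s⁻¹
Wind speed in SI: 40.8 knots = 21.0 m/s
Geostrophic balance rearranged: |∂P/∂n| = f ρ V_g
|∂P/∂n| = 1.16×10⁻⁴ × 0.912 × 21.0 = 2.23×10⁻³ Pa/m

2.23×10⁻³ Pa/m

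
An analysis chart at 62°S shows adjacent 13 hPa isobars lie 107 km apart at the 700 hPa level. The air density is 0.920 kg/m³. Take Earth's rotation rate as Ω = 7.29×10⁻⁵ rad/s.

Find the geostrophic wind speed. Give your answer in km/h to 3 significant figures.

Coriolis parameter at 62°S:
f = 2Ω sin φ = 2 × 7.29×10⁻⁵ × sin 62° = 1.29×10⁻⁴ s⁻¹
Pressure gradient: |∂P/∂n| = 1300 Pa / 107000 m = 1.21×10⁻² Pa/m
Geostrophic balance (pressure-gradient force = Coriolis force):
V_g = (1/(fρ)) |∂P/∂n| = 1.21×10⁻² / (1.29×10⁻⁴ × 0.920) = 103 m/s
Converting: 103 m/s × 3.6 = 369 km/h

369 km/h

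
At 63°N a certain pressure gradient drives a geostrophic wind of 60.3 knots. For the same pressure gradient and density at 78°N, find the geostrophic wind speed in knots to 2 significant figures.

55 knots

With the same pressure gradient and density, V_g ∝ 1/f ∝ 1/sin φ.
V₂ = V₁ · sin φ₁ / sin φ₂ = 60.3 × sin 63° / sin 78°
V₂ = 60.3 × 0.8910/0.9781 = 55 knots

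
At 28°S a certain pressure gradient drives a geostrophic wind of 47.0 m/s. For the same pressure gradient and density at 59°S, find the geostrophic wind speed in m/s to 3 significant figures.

With the same pressure gradient and density, V_g ∝ 1/f ∝ 1/sin φ.
V₂ = V₁ · sin φ₁ / sin φ₂ = 47.0 × sin 28° / sin 59°
V₂ = 47.0 × 0.4695/0.8572 = 25.7 m/s

25.7 m/s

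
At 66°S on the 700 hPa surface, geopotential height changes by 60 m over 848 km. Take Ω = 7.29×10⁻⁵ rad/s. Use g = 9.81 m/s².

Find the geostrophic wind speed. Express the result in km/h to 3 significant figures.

Coriolis parameter at 66°S:
f = 2Ω sin φ = 2 × 7.29×10⁻⁵ × sin 66° = 1.33×10⁻⁴ s⁻¹
Height gradient: |∂Z/∂n| = 60 m / 848000 m = 7.08×10⁻⁵
On a pressure surface, geostrophic balance gives V_g = (g/f)|∂Z/∂n|:
V_g = 9.81 × 7.08×10⁻⁵ / 1.33×10⁻⁴ = 5.21 m/s
Converting: 5.21 m/s × 3.6 = 18.8 km/h

18.8 km/h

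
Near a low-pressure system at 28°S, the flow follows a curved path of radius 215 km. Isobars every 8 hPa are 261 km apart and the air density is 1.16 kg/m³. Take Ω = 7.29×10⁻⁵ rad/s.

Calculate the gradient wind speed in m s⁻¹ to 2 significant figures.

18 m s⁻¹

Coriolis parameter at 28°S:
f = 2Ω sin φ = 2 × 7.29×10⁻⁵ × sin 28° = 6.84×10⁻⁵ s⁻¹
Pressure gradient: |∂P/∂n| = 800 Pa / 261000 m = 3.07×10⁻³ Pa/m
Geostrophic speed: V_g = |∂P/∂n|/(fρ) = 3.07×10⁻³/(6.84×10⁻⁵ × 1.16) = 38.6 m/s
Around a low, centrifugal force acts outward with Coriolis, so pressure-gradient force balances both:
(1/ρ)|∂P/∂n| = fV + V²/R  →  V² + fR·V − fR·V_g = 0
With fR = 6.84×10⁻⁵ × 215×10³ m = 14.7 m/s:
V = [−fR + √((fR)² + 4 fR V_g)]/2 = [−14.7 + √(14.7² + 4×14.7×38.6)]/2 = 17.6 m/s
Subgeostrophic (V < V_g = 38.6 m/s), as expected around a low.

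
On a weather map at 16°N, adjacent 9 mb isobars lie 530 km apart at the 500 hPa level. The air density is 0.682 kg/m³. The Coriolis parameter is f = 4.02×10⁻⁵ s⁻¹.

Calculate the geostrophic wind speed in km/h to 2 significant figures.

220 km/h

Pressure gradient: |∂P/∂n| = 900 Pa / 530000 m = 1.70×10⁻³ Pa/m
Geostrophic balance (pressure-gradient force = Coriolis force):
V_g = (1/(fρ)) |∂P/∂n| = 1.70×10⁻³ / (4.02×10⁻⁵ × 0.682) = 61.9 m/s
Converting: 61.9 m/s × 3.6 = 220 km/h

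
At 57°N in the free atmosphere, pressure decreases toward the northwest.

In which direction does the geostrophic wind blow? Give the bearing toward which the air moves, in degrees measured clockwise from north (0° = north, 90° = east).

The pressure-gradient force points toward the northwest (bearing 315°).
Geostrophic balance: in the Northern Hemisphere the Coriolis force deflects motion to the right, so the geostrophic wind blows 90° to the right of the pressure-gradient force (low pressure on the left).
Rotating 315° by 90° clockwise gives 045° — the wind blows toward the northeast.

045°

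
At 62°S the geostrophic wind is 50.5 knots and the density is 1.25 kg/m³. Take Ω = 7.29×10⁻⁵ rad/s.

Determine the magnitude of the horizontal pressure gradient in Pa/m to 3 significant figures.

Coriolis parameter at 62°S:
f = 2Ω sin φ = 2 × 7.29×10⁻⁵ × sin 62° = 1.29×10⁻⁴ s⁻¹
Wind speed in SI: 50.5 knots = 26.0 m/s
Geostrophic balance rearranged: |∂P/∂n| = f ρ V_g
|∂P/∂n| = 1.29×10⁻⁴ × 1.25 × 26.0 = 4.18×10⁻³ Pa/m

4.18×10⁻³ Pa/m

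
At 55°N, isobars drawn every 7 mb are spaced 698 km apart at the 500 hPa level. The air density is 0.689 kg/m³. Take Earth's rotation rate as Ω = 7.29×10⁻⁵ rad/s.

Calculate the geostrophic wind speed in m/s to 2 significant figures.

Coriolis parameter at 55°N:
f = 2Ω sin φ = 2 × 7.29×10⁻⁵ × sin 55° = 1.19×10⁻⁴ s⁻¹
Pressure gradient: |∂P/∂n| = 700 Pa / 698000 m = 1.00×10⁻³ Pa/m
Geostrophic balance (pressure-gradient force = Coriolis force):
V_g = (1/(fρ)) |∂P/∂n| = 1.00×10⁻³ / (1.19×10⁻⁴ × 0.689) = 12.2 m/s

12 m/s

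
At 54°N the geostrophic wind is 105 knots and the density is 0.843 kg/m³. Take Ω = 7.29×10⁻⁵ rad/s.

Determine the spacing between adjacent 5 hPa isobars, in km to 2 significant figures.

Coriolis parameter at 54°N:
f = 2Ω sin φ = 2 × 7.29×10⁻⁵ × sin 54° = 1.18×10⁻⁴ s⁻¹
Wind speed in SI: 105 knots = 54.0 m/s
Geostrophic balance rearranged: |∂P/∂n| = f ρ V_g
|∂P/∂n| = 1.18×10⁻⁴ × 0.843 × 54.0 = 5.37×10⁻³ Pa/m
Isobar spacing: Δn = ΔP/|∂P/∂n| = 500 Pa / 5.37×10⁻³ Pa/m = 93089 m ≈ 93 km

93 km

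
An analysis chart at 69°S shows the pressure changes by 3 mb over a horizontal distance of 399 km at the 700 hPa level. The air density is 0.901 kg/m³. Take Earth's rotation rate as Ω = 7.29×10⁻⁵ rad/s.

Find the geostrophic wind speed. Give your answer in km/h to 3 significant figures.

Coriolis parameter at 69°S:
f = 2Ω sin φ = 2 × 7.29×10⁻⁵ × sin 69° = 1.36×10⁻⁴ s⁻¹
Pressure gradient: |∂P/∂n| = 300 Pa / 399000 m = 7.52×10⁻⁴ Pa/m
Geostrophic balance (pressure-gradient force = Coriolis force):
V_g = (1/(fρ)) |∂P/∂n| = 7.52×10⁻⁴ / (1.36×10⁻⁴ × 0.901) = 6.13 m/s
Converting: 6.13 m/s × 3.6 = 22.1 km/h

22.1 km/h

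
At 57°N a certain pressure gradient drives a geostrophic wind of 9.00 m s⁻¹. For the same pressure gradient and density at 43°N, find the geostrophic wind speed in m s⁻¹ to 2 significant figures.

With the same pressure gradient and density, V_g ∝ 1/f ∝ 1/sin φ.
V₂ = V₁ · sin φ₁ / sin φ₂ = 9.00 × sin 57° / sin 43°
V₂ = 9.00 × 0.8387/0.6820 = 11 m s⁻¹

11 m s⁻¹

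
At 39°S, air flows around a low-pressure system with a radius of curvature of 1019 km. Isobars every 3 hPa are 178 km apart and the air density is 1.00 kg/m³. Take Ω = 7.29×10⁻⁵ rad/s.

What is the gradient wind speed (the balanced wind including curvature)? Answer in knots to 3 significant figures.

Coriolis parameter at 39°S:
f = 2Ω sin φ = 2 × 7.29×10⁻⁵ × sin 39° = 9.18×10⁻⁵ s⁻¹
Pressure gradient: |∂P/∂n| = 300 Pa / 178000 m = 1.69×10⁻³ Pa/m
Geostrophic speed: V_g = |∂P/∂n|/(fρ) = 1.69×10⁻³/(9.18×10⁻⁵ × 1.00) = 18.4 m/s
Around a low, centrifugal force acts outward with Coriolis, so pressure-gradient force balances both:
(1/ρ)|∂P/∂n| = fV + V²/R  →  V² + fR·V − fR·V_g = 0
With fR = 9.18×10⁻⁵ × 1019×10³ m = 93.5 m/s:
V = [−fR + √((fR)² + 4 fR V_g)]/2 = [−93.5 + √(93.5² + 4×93.5×18.4)]/2 = 15.7 m/s
Subgeostrophic (V < V_g = 18.4 m/s), as expected around a low.
Converting: 15.7 m/s × 1.944 = 30.6 knots

30.6 knots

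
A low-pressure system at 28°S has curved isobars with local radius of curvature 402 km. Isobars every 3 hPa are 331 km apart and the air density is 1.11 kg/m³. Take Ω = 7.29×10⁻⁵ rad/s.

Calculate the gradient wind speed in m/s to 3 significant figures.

Coriolis parameter at 28°S:
f = 2Ω sin φ = 2 × 7.29×10⁻⁵ × sin 28° = 6.84×10⁻⁵ s⁻¹
Pressure gradient: |∂P/∂n| = 300 Pa / 331000 m = 9.06×10⁻⁴ Pa/m
Geostrophic speed: V_g = |∂P/∂n|/(fρ) = 9.06×10⁻⁴/(6.84×10⁻⁵ × 1.11) = 11.9 m/s
Around a low, centrifugal force acts outward with Coriolis, so pressure-gradient force balances both:
(1/ρ)|∂P/∂n| = fV + V²/R  →  V² + fR·V − fR·V_g = 0
With fR = 6.84×10⁻⁵ × 402×10³ m = 27.5 m/s:
V = [−fR + √((fR)² + 4 fR V_g)]/2 = [−27.5 + √(27.5² + 4×27.5×11.9)]/2 = 8.99 m/s
Subgeostrophic (V < V_g = 11.9 m/s), as expected around a low.

8.99 m/s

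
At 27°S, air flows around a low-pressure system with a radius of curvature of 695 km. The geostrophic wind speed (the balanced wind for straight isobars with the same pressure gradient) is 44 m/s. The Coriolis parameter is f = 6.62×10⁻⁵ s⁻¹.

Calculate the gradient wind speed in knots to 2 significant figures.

Around a low, centrifugal force acts outward with Coriolis, so pressure-gradient force balances both:
(1/ρ)|∂P/∂n| = fV + V²/R  →  V² + fR·V − fR·V_g = 0
With fR = 6.62×10⁻⁵ × 695×10³ m = 46.0 m/s:
V = [−fR + √((fR)² + 4 fR V_g)]/2 = [−46.0 + √(46.0² + 4×46.0×44)]/2 = 27.5 m/s
Subgeostrophic (V < V_g = 44 m/s), as expected around a low.
Converting: 27.5 m/s × 1.944 = 54 knots

54 knots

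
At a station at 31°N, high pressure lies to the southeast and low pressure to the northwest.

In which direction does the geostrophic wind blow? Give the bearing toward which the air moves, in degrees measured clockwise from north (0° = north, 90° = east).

045°

The pressure-gradient force points toward the northwest (bearing 315°).
Geostrophic balance: in the Northern Hemisphere the Coriolis force deflects motion to the right, so the geostrophic wind blows 90° to the right of the pressure-gradient force (low pressure on the left).
Rotating 315° by 90° clockwise gives 045° — the wind blows toward the northeast.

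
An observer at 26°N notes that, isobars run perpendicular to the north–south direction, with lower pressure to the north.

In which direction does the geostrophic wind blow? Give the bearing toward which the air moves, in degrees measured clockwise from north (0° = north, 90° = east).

090°

The pressure-gradient force points toward the north (bearing 000°).
Geostrophic balance: in the Northern Hemisphere the Coriolis force deflects motion to the right, so the geostrophic wind blows 90° to the right of the pressure-gradient force (low pressure on the left).
Rotating 000° by 90° clockwise gives 090° — the wind blows toward the east.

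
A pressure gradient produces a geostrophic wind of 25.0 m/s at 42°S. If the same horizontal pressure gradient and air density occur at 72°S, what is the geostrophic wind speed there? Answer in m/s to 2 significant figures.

18 m/s

With the same pressure gradient and density, V_g ∝ 1/f ∝ 1/sin φ.
V₂ = V₁ · sin φ₁ / sin φ₂ = 25.0 × sin 42° / sin 72°
V₂ = 25.0 × 0.6691/0.9511 = 18 m/s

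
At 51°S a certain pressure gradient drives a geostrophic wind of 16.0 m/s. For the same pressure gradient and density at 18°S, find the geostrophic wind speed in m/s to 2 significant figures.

40 m/s

With the same pressure gradient and density, V_g ∝ 1/f ∝ 1/sin φ.
V₂ = V₁ · sin φ₁ / sin φ₂ = 16.0 × sin 51° / sin 18°
V₂ = 16.0 × 0.7771/0.3090 = 40 m/s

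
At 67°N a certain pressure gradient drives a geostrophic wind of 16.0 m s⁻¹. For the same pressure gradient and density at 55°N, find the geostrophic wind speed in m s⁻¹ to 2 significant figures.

18 m s⁻¹

With the same pressure gradient and density, V_g ∝ 1/f ∝ 1/sin φ.
V₂ = V₁ · sin φ₁ / sin φ₂ = 16.0 × sin 67° / sin 55°
V₂ = 16.0 × 0.9205/0.8192 = 18 m s⁻¹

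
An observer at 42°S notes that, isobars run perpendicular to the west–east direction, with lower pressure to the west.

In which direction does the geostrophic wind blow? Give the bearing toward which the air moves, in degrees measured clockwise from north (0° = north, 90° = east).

The pressure-gradient force points toward the west (bearing 270°).
Geostrophic balance: in the Southern Hemisphere the Coriolis force deflects motion to the left, so the geostrophic wind blows 90° to the left of the pressure-gradient force (low pressure on the right).
Rotating 270° by 90° counterclockwise gives 180° — the wind blows toward the south.

180°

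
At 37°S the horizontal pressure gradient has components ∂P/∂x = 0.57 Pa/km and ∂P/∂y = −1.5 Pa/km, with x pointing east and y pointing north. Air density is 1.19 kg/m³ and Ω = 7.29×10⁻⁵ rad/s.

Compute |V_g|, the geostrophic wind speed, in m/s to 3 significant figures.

Coriolis parameter at 37°S:
f = 2Ω sin φ = 2 × 7.29×10⁻⁵ × sin 37° = 8.77×10⁻⁵ s⁻¹
In the Southern Hemisphere f is negative: f = −8.77×10⁻⁵ s⁻¹.
Component geostrophic relations (x east, y north):
u_g = −(1/(fρ)) ∂P/∂y,  v_g = (1/(fρ)) ∂P/∂x
u_g = −(−1.5×10⁻³)/(−8.77×10⁻⁵ × 1.19) = −14.4 m/s;  v_g = (0.57×10⁻³)/(−8.77×10⁻⁵ × 1.19) = −5.46 m/s
|V_g| = √(u_g² + v_g²) = 15.4 m/s

15.4 m/s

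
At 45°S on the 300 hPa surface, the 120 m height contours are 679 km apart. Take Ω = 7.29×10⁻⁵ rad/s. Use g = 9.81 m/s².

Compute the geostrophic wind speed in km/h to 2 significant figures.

61 km/h

Coriolis parameter at 45°S:
f = 2Ω sin φ = 2 × 7.29×10⁻⁵ × sin 45° = 1.03×10⁻⁴ s⁻¹
Height gradient: |∂Z/∂n| = 120 m / 679000 m = 1.77×10⁻⁴
On a pressure surface, geostrophic balance gives V_g = (g/f)|∂Z/∂n|:
V_g = 9.81 × 1.77×10⁻⁴ / 1.03×10⁻⁴ = 16.8 m/s
Converting: 16.8 m/s × 3.6 = 61 km/h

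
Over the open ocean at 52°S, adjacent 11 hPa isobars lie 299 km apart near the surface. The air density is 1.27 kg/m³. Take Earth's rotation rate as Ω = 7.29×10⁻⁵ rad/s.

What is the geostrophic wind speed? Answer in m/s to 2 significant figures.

Coriolis parameter at 52°S:
f = 2Ω sin φ = 2 × 7.29×10⁻⁵ × sin 52° = 1.15×10⁻⁴ s⁻¹
Pressure gradient: |∂P/∂n| = 1100 Pa / 299000 m = 3.68×10⁻³ Pa/m
Geostrophic balance (pressure-gradient force = Coriolis force):
V_g = (1/(fρ)) |∂P/∂n| = 3.68×10⁻³ / (1.15×10⁻⁴ × 1.27) = 25.2 m/s

25 m/s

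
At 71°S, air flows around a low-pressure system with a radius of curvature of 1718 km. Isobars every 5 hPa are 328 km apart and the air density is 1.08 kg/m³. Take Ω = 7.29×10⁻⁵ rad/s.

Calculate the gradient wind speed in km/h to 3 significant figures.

Coriolis parameter at 71°S:
f = 2Ω sin φ = 2 × 7.29×10⁻⁵ × sin 71° = 1.38×10⁻⁴ s⁻¹
Pressure gradient: |∂P/∂n| = 500 Pa / 328000 m = 1.52×10⁻³ Pa/m
Geostrophic speed: V_g = |∂P/∂n|/(fρ) = 1.52×10⁻³/(1.38×10⁻⁴ × 1.08) = 10.2 m/s
Around a low, centrifugal force acts outward with Coriolis, so pressure-gradient force balances both:
(1/ρ)|∂P/∂n| = fV + V²/R  →  V² + fR·V − fR·V_g = 0
With fR = 1.38×10⁻⁴ × 1718×10³ m = 237 m/s:
V = [−fR + √((fR)² + 4 fR V_g)]/2 = [−237 + √(237² + 4×237×10.2)]/2 = 9.83 m/s
Subgeostrophic (V < V_g = 10.2 m/s), as expected around a low.
Converting: 9.83 m/s × 3.6 = 35.4 km/h

35.4 km/h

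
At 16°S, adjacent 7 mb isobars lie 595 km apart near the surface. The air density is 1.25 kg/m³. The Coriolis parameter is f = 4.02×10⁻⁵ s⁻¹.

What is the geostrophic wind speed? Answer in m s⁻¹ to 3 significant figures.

Pressure gradient: |∂P/∂n| = 700 Pa / 595000 m = 1.18×10⁻³ Pa/m
Geostrophic balance (pressure-gradient force = Coriolis force):
V_g = (1/(fρ)) |∂P/∂n| = 1.18×10⁻³ / (4.02×10⁻⁵ × 1.25) = 23.4 m/s

23.4 m s⁻¹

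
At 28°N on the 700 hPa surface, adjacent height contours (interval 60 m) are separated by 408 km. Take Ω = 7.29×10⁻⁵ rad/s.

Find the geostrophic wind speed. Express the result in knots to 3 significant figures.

41.0 knots

Coriolis parameter at 28°N:
f = 2Ω sin φ = 2 × 7.29×10⁻⁵ × sin 28° = 6.84×10⁻⁵ s⁻¹
Height gradient: |∂Z/∂n| = 60 m / 408000 m = 1.47×10⁻⁴
On a pressure surface, geostrophic balance gives V_g = (g/f)|∂Z/∂n|:
V_g = 9.81 × 1.47×10⁻⁴ / 6.84×10⁻⁵ = 21.1 m/s
Converting: 21.1 m/s × 1.944 = 41.0 knots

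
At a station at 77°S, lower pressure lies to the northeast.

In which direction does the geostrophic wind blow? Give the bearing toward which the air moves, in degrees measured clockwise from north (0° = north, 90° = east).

315°

The pressure-gradient force points toward the northeast (bearing 045°).
Geostrophic balance: in the Southern Hemisphere the Coriolis force deflects motion to the left, so the geostrophic wind blows 90° to the left of the pressure-gradient force (low pressure on the right).
Rotating 045° by 90° counterclockwise gives 315° — the wind blows toward the northwest.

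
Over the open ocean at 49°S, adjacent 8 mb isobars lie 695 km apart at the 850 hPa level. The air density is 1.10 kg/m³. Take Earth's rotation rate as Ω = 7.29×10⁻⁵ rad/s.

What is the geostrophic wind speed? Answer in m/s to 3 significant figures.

9.51 m/s

Coriolis parameter at 49°S:
f = 2Ω sin φ = 2 × 7.29×10⁻⁵ × sin 49° = 1.10×10⁻⁴ s⁻¹
Pressure gradient: |∂P/∂n| = 800 Pa / 695000 m = 1.15×10⁻³ Pa/m
Geostrophic balance (pressure-gradient force = Coriolis force):
V_g = (1/(fρ)) |∂P/∂n| = 1.15×10⁻³ / (1.10×10⁻⁴ × 1.10) = 9.51 m/s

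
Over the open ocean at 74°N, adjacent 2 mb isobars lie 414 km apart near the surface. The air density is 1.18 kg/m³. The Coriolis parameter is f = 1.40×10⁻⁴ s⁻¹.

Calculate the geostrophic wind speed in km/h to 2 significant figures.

11 km/h

Pressure gradient: |∂P/∂n| = 200 Pa / 414000 m = 4.83×10⁻⁴ Pa/m
Geostrophic balance (pressure-gradient force = Coriolis force):
V_g = (1/(fρ)) |∂P/∂n| = 4.83×10⁻⁴ / (1.40×10⁻⁴ × 1.18) = 2.92 m/s
Converting: 2.92 m/s × 3.6 = 11 km/h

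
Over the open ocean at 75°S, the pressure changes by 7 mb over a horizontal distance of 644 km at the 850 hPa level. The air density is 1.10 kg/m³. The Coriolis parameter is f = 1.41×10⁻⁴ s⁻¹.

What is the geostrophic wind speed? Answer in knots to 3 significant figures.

Pressure gradient: |∂P/∂n| = 700 Pa / 644000 m = 1.09×10⁻³ Pa/m
Geostrophic balance (pressure-gradient force = Coriolis force):
V_g = (1/(fρ)) |∂P/∂n| = 1.09×10⁻³ / (1.41×10⁻⁴ × 1.10) = 7.01 m/s
Converting: 7.01 m/s × 1.944 = 13.6 knots

13.6 knots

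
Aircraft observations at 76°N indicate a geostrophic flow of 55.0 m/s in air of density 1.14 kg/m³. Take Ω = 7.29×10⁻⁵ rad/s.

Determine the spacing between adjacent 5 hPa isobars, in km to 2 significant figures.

Coriolis parameter at 76°N:
f = 2Ω sin φ = 2 × 7.29×10⁻⁵ × sin 76° = 1.41×10⁻⁴ s⁻¹
Geostrophic balance rearranged: |∂P/∂n| = f ρ V_g
|∂P/∂n| = 1.41×10⁻⁴ × 1.14 × 55.0 = 8.87×10⁻³ Pa/m
Isobar spacing: Δn = ΔP/|∂P/∂n| = 500 Pa / 8.87×10⁻³ Pa/m = 56369 m ≈ 56 km

56 km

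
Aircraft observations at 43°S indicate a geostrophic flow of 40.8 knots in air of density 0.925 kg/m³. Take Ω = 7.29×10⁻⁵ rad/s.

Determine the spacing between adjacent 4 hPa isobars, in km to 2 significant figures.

Coriolis parameter at 43°S:
f = 2Ω sin φ = 2 × 7.29×10⁻⁵ × sin 43° = 9.94×10⁻⁵ s⁻¹
Wind speed in SI: 40.8 knots = 21.0 m/s
Geostrophic balance rearranged: |∂P/∂n| = f ρ V_g
|∂P/∂n| = 9.94×10⁻⁵ × 0.925 × 21.0 = 1.93×10⁻³ Pa/m
Isobar spacing: Δn = ΔP/|∂P/∂n| = 400 Pa / 1.93×10⁻³ Pa/m = 207195 m ≈ 210 km

210 km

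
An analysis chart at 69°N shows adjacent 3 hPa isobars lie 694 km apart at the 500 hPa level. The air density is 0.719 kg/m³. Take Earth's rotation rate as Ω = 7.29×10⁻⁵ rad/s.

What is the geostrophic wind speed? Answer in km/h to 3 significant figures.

Coriolis parameter at 69°N:
f = 2Ω sin φ = 2 × 7.29×10⁻⁵ × sin 69° = 1.36×10⁻⁴ s⁻¹
Pressure gradient: |∂P/∂n| = 300 Pa / 694000 m = 4.32×10⁻⁴ Pa/m
Geostrophic balance (pressure-gradient force = Coriolis force):
V_g = (1/(fρ)) |∂P/∂n| = 4.32×10⁻⁴ / (1.36×10⁻⁴ × 0.719) = 4.42 m/s
Converting: 4.42 m/s × 3.6 = 15.9 km/h

15.9 km/h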